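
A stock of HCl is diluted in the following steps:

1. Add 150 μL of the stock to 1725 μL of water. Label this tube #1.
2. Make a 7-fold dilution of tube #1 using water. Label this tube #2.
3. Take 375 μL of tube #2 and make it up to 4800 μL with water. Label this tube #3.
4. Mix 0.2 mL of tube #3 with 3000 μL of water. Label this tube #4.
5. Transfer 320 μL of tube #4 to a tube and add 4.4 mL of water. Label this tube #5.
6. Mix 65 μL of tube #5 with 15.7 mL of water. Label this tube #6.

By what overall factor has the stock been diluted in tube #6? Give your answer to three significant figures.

6.41 × 10^7

Step 1: 150 μL + 1725 μL = 1875 μL total → factor 1875/150 = 12.5
Step 2: 7-fold → factor 7
Step 3: 375 μL brought to 4800 μL → factor 4800/375 = 12.8
Step 4: 0.2 mL + 3000 μL = 3.2 mL total → factor 3.2/0.2 = 16
Step 5: 320 μL + 4.4 mL = 4720 μL total → factor 4720/320 = 14.75
Step 6: 65 μL + 15.7 mL = 15765 μL total → factor 15765/65 = 242.54
Overall dilution factor = 12.5 × 7 × 12.8 × 16 × 14.75 × 242.54 = 6.4108 × 10^7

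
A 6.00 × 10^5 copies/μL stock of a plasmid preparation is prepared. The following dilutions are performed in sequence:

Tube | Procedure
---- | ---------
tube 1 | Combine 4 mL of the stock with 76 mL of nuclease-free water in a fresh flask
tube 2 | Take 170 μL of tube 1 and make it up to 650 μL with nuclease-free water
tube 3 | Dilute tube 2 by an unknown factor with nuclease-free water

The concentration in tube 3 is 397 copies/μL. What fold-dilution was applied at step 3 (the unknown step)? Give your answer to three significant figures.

Step 1: 4 mL + 76 mL = 80 mL total → factor 80/4 = 20
Step 2: 170 μL brought to 650 μL → factor 650/170 = 3.8235
Step 3: unknown factor x
Product of known-step factors = 76.471
Overall factor = 6.00 × 10^5 copies/μL / (397 copies/μL) = 1511.3
x = 1511.3 / 76.471 = 19.8

19.8-fold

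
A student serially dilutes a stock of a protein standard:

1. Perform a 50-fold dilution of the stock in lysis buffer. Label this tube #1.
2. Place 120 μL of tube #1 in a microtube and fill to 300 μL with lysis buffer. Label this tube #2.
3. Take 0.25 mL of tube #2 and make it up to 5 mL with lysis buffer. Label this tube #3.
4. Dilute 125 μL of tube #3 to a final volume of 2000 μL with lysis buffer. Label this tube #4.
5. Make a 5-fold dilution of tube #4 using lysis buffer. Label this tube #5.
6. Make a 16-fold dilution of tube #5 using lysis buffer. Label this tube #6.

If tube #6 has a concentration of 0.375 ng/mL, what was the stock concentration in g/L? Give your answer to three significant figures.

1.20 g/L

Step 1: 50-fold → factor 50
Step 2: 120 μL brought to 300 μL → factor 300/120 = 2.5
Step 3: 0.25 mL brought to 5 mL → factor 5/0.25 = 20
Step 4: 125 μL brought to 2000 μL → factor 2000/125 = 16
Step 5: 5-fold → factor 5
Step 6: 16-fold → factor 16
Overall dilution factor = 50 × 2.5 × 20 × 16 × 5 × 16 = 3.2 × 10^6
Stock = 0.375 ng/mL × 3.2 × 10^6 = 1.200 × 10^6 ng/mL = 1.20 g/L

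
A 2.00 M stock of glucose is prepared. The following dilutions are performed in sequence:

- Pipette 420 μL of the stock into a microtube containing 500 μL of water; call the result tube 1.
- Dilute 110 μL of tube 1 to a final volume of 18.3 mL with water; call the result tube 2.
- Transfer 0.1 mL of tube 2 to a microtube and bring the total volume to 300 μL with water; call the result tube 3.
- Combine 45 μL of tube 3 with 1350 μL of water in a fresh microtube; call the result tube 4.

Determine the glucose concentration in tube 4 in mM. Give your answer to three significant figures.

0.0590 mM

Step 1: 420 μL + 500 μL = 920 μL total → factor 920/420 = 2.1905
Step 2: 110 μL brought to 18.3 mL → factor 18300/110 = 166.36
Step 3: 0.1 mL brought to 300 μL → factor 0.3/0.1 = 3
Step 4: 45 μL + 1350 μL = 1395 μL total → factor 1395/45 = 31
Overall dilution factor = 2.1905 × 166.36 × 3 × 31 = 33891
Final = 2.00 M / 33891 = 5.901 × 10^-5 M = 0.0590 mM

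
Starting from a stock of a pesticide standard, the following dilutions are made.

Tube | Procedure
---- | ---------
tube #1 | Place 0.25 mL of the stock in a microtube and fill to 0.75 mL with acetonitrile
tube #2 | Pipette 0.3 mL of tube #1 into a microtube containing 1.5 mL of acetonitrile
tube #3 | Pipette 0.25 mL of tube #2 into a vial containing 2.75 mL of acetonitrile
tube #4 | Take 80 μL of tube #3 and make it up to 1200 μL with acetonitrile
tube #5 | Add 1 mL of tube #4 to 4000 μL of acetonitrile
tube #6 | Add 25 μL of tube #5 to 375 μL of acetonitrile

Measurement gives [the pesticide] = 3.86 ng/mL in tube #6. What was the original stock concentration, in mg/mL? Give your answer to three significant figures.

1.00 mg/mL

Step 1: 0.25 mL brought to 0.75 mL → factor 0.75/0.25 = 3
Step 2: 0.3 mL + 1.5 mL = 1.8 mL total → factor 1.8/0.3 = 6
Step 3: 0.25 mL + 2.75 mL = 3 mL total → factor 3/0.25 = 12
Step 4: 80 μL brought to 1200 μL → factor 1200/80 = 15
Step 5: 1 mL + 4000 μL = 5 mL total → factor 5/1 = 5
Step 6: 25 μL + 375 μL = 400 μL total → factor 400/25 = 16
Overall dilution factor = 3 × 6 × 12 × 15 × 5 × 16 = 2.592 × 10^5
Stock = 3.86 ng/mL × 2.592 × 10^5 = 1.001 × 10^6 ng/mL = 1.00 mg/mL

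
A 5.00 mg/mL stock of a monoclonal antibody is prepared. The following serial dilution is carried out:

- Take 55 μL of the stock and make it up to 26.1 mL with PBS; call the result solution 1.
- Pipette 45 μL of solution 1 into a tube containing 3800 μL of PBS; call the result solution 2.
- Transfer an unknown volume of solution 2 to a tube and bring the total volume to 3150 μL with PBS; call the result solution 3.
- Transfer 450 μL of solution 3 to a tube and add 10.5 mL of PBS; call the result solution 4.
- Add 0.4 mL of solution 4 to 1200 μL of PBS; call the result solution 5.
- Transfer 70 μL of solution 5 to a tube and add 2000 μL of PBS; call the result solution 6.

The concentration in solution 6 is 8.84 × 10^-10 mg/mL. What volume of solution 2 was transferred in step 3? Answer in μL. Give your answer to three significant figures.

65.0 μL

Step 1: 55 μL brought to 26.1 mL → factor 26100/55 = 474.55
Step 2: 45 μL + 3800 μL = 3845 μL total → factor 3845/45 = 85.444
Step 3: v brought to 3150 μL → factor = 3150 μL/v
Step 4: 450 μL + 10.5 mL = 10950 μL total → factor 10950/450 = 24.333
Step 5: 0.4 mL + 1200 μL = 1.6 mL total → factor 1.6/0.4 = 4
Step 6: 70 μL + 2000 μL = 2070 μL total → factor 2070/70 = 29.571
Product of known-step factors = 1.1671 × 10^8
Overall factor = 5.00 mg/mL / (8.84 × 10^-10 mg/mL) = 5.6561 × 10^9
Step-3 factor = 5.6561 × 10^9 / 1.1671 × 10^8 = 48.464
v = 3150 μL / 48.464 = 65.0 μL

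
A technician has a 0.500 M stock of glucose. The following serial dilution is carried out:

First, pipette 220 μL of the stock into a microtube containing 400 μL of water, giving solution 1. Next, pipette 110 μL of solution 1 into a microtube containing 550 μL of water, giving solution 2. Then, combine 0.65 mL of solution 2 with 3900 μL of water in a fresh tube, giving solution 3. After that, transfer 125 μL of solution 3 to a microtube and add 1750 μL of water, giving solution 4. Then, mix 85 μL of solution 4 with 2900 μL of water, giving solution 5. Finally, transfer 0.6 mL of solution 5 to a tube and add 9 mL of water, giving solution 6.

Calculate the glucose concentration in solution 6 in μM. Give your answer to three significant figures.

0.501 μM

Step 1: 220 μL + 400 μL = 620 μL total → factor 620/220 = 2.8182
Step 2: 110 μL + 550 μL = 660 μL total → factor 660/110 = 6
Step 3: 0.65 mL + 3900 μL = 4.55 mL total → factor 4.55/0.65 = 7
Step 4: 125 μL + 1750 μL = 1875 μL total → factor 1875/125 = 15
Step 5: 85 μL + 2900 μL = 2985 μL total → factor 2985/85 = 35.118
Step 6: 0.6 mL + 9 mL = 9.6 mL total → factor 9.6/0.6 = 16
Dilution factor through solution 6 = 2.8182 × 6 × 7 × 15 × 35.118 × 16 = 9.976 × 10^5
[solution 6] = 0.500 M / 9.976 × 10^5 = 5.012 × 10^-7 M = 0.501 μM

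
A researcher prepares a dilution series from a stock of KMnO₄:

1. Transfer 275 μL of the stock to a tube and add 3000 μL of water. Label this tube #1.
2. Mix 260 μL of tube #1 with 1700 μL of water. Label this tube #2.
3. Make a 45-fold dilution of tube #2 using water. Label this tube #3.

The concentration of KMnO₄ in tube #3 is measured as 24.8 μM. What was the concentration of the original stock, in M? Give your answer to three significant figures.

0.100 M

Step 1: 275 μL + 3000 μL = 3275 μL total → factor 3275/275 = 11.909
Step 2: 260 μL + 1700 μL = 1960 μL total → factor 1960/260 = 7.5385
Step 3: 45-fold → factor 45
Overall dilution factor = 11.909 × 7.5385 × 45 = 4039.9
Stock = 24.8 μM × 4039.9 = 1.002 × 10^5 μM = 0.100 M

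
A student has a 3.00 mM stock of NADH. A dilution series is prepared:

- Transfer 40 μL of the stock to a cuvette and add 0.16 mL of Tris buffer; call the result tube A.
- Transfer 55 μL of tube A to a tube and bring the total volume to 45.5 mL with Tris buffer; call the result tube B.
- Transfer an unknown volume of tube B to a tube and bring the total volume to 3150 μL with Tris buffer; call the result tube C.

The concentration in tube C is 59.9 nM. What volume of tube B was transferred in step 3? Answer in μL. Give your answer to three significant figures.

260 μL

Step 1: 40 μL + 0.16 mL = 200 μL total → factor 200/40 = 5
Step 2: 55 μL brought to 45.5 mL → factor 45500/55 = 827.27
Step 3: v brought to 3150 μL → factor = 3150 μL/v
Product of known-step factors = 4136.4
Overall factor = 3.00 mM / (59.9 nM) = 50083
Step-3 factor = 50083 / 4136.4 = 12.108
v = 3150 μL / 12.108 = 260 μL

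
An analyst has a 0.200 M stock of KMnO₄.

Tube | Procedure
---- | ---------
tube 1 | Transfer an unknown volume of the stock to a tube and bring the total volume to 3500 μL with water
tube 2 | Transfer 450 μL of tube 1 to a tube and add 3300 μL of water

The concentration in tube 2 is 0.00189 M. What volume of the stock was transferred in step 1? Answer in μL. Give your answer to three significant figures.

Step 1: v brought to 3500 μL → factor = 3500 μL/v
Step 2: 450 μL + 3300 μL = 3750 μL total → factor 3750/450 = 8.3333
Product of known-step factors = 8.3333
Overall factor = 0.200 M / (0.00189 M) = 105.82
Step-1 factor = 105.82 / 8.3333 = 12.698
v = 3500 μL / 12.698 = 276 μL

276 μL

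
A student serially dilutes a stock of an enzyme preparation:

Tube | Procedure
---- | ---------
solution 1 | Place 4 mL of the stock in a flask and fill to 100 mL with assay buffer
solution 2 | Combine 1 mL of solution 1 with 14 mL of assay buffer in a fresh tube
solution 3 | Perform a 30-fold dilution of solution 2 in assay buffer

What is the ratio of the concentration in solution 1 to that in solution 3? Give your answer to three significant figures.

Step 1: 4 mL brought to 100 mL → factor 100/4 = 25
Step 2: 1 mL + 14 mL = 15 mL total → factor 15/1 = 15
Step 3: 30-fold → factor 30
Dilution factor to solution 1 = 25; to solution 3 = 11250
[solution 1]/[solution 3] = (factor to solution 3)/(factor to solution 1) = 11250/25 = 450

450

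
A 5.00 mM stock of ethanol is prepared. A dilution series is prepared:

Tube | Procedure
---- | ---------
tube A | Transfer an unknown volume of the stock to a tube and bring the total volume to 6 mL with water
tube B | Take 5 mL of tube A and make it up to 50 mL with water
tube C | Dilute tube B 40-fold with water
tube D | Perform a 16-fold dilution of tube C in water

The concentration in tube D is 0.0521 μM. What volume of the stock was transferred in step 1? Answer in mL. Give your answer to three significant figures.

Step 1: v brought to 6 mL → factor = 6 mL/v
Step 2: 5 mL brought to 50 mL → factor 50/5 = 10
Step 3: 40-fold → factor 40
Step 4: 16-fold → factor 16
Product of known-step factors = 6400
Overall factor = 5.00 mM / (0.0521 μM) = 95969
Step-1 factor = 95969 / 6400 = 14.995
v = 6 mL / 14.995 = 0.400 mL

0.400 mL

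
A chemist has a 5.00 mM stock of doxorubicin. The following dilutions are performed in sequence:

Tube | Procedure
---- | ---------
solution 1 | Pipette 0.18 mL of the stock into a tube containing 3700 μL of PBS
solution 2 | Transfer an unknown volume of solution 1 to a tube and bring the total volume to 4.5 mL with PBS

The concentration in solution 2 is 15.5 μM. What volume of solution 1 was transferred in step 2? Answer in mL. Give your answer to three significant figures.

0.301 mL

Step 1: 0.18 mL + 3700 μL = 3.88 mL total → factor 3.88/0.18 = 21.556
Step 2: v brought to 4.5 mL → factor = 4.5 mL/v
Product of known-step factors = 21.556
Overall factor = 5.00 mM / (15.5 μM) = 322.58
Step-2 factor = 322.58 / 21.556 = 14.965
v = 4.5 mL / 14.965 = 0.301 mL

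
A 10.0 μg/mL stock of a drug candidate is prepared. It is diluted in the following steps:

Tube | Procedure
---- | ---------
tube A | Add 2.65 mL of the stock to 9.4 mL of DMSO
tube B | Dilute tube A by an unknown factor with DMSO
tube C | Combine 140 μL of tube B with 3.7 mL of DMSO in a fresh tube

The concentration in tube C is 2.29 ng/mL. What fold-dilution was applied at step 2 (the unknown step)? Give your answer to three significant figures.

Step 1: 2.65 mL + 9.4 mL = 12.05 mL total → factor 12.05/2.65 = 4.5472
Step 2: unknown factor x
Step 3: 140 μL + 3.7 mL = 3840 μL total → factor 3840/140 = 27.429
Product of known-step factors = 124.72
Overall factor = 10.0 μg/mL / (2.29 ng/mL) = 4366.8
x = 4366.8 / 124.72 = 35.0

35.0-fold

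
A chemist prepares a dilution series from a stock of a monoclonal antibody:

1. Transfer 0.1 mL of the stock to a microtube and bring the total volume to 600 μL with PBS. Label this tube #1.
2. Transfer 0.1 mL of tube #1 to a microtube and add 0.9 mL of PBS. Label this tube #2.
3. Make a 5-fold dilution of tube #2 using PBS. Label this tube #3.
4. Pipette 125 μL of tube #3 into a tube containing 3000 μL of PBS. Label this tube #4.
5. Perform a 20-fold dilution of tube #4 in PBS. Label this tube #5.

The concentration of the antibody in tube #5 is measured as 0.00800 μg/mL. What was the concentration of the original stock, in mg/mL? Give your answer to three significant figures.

Step 1: 0.1 mL brought to 600 μL → factor 0.6/0.1 = 6
Step 2: 0.1 mL + 0.9 mL = 1 mL total → factor 1/0.1 = 10
Step 3: 5-fold → factor 5
Step 4: 125 μL + 3000 μL = 3125 μL total → factor 3125/125 = 25
Step 5: 20-fold → factor 20
Overall dilution factor = 6 × 10 × 5 × 25 × 20 = 1.5 × 10^5
Stock = 0.00800 μg/mL × 1.5 × 10^5 = 1200 μg/mL = 1.20 mg/mL

1.20 mg/mL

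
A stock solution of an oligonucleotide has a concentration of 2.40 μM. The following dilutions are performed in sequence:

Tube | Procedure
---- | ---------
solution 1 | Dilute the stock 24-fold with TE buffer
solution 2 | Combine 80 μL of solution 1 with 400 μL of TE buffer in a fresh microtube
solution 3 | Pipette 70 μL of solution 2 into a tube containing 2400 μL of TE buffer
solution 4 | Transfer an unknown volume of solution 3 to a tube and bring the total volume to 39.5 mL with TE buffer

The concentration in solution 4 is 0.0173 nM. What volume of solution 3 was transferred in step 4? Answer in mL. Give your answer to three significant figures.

1.45 mL

Step 1: 24-fold → factor 24
Step 2: 80 μL + 400 μL = 480 μL total → factor 480/80 = 6
Step 3: 70 μL + 2400 μL = 2470 μL total → factor 2470/70 = 35.286
Step 4: v brought to 39.5 mL → factor = 39.5 mL/v
Product of known-step factors = 5081.1
Overall factor = 2.40 μM / (0.0173 nM) = 1.3873 × 10^5
Step-4 factor = 1.3873 × 10^5 / 5081.1 = 27.303
v = 39.5 mL / 27.303 = 1.45 mL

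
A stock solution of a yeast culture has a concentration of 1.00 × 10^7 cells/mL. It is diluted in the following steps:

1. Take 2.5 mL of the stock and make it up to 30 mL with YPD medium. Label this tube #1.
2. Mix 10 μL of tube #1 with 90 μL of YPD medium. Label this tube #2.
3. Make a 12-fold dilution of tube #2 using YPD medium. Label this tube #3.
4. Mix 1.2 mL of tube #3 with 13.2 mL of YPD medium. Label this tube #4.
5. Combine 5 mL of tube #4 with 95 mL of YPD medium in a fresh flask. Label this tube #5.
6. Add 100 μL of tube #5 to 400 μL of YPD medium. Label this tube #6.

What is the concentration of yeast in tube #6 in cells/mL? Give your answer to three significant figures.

5.79 cells/mL

Step 1: 2.5 mL brought to 30 mL → factor 30/2.5 = 12
Step 2: 10 μL + 90 μL = 100 μL total → factor 100/10 = 10
Step 3: 12-fold → factor 12
Step 4: 1.2 mL + 13.2 mL = 14.4 mL total → factor 14.4/1.2 = 12
Step 5: 5 mL + 95 mL = 100 mL total → factor 100/5 = 20
Step 6: 100 μL + 400 μL = 500 μL total → factor 500/100 = 5
Overall dilution factor = 12 × 10 × 12 × 12 × 20 × 5 = 1.728 × 10^6
Final = 1.00 × 10^7 cells/mL / 1.728 × 10^6 = 5.79 cells/mL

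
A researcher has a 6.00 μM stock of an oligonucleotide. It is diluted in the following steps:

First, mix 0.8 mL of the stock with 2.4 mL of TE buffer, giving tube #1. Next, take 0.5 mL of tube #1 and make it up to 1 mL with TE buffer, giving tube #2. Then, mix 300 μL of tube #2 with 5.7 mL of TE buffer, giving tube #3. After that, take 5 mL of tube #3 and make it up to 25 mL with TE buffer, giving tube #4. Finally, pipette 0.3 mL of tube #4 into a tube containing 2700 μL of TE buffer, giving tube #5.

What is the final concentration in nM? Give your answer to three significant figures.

0.750 nM

Step 1: 0.8 mL + 2.4 mL = 3.2 mL total → factor 3.2/0.8 = 4
Step 2: 0.5 mL brought to 1 mL → factor 1/0.5 = 2
Step 3: 300 μL + 5.7 mL = 6000 μL total → factor 6000/300 = 20
Step 4: 5 mL brought to 25 mL → factor 25/5 = 5
Step 5: 0.3 mL + 2700 μL = 3 mL total → factor 3/0.3 = 10
Overall dilution factor = 4 × 2 × 20 × 5 × 10 = 8000
Final = 6.00 μM / 8000 = 0.0007500 μM = 0.750 nM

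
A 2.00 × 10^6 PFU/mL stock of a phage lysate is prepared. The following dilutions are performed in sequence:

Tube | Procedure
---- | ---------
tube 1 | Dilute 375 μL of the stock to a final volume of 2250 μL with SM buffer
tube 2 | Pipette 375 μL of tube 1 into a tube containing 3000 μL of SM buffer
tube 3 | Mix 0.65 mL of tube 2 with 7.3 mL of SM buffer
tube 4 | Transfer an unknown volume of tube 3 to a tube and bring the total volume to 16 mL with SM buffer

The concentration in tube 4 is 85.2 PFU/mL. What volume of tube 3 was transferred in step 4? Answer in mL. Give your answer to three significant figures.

Step 1: 375 μL brought to 2250 μL → factor 2250/375 = 6
Step 2: 375 μL + 3000 μL = 3375 μL total → factor 3375/375 = 9
Step 3: 0.65 mL + 7.3 mL = 7.95 mL total → factor 7.95/0.65 = 12.231
Step 4: v brought to 16 mL → factor = 16 mL/v
Product of known-step factors = 660.46
Overall factor = 2.00 × 10^6 PFU/mL / (85.2 PFU/mL) = 23474
Step-4 factor = 23474 / 660.46 = 35.542
v = 16 mL / 35.542 = 0.450 mL

0.450 mL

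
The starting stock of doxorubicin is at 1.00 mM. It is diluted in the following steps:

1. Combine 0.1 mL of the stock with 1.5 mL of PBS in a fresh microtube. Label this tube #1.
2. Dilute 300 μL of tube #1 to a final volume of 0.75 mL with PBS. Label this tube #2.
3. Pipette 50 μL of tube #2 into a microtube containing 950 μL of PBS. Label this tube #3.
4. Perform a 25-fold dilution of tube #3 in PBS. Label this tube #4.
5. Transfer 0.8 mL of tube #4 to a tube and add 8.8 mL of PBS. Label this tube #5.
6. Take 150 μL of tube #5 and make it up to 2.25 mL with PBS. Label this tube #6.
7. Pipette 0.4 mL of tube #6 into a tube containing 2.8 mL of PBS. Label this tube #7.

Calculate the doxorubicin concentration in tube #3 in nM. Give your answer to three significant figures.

Step 1: 0.1 mL + 1.5 mL = 1.6 mL total → factor 1.6/0.1 = 16
Step 2: 300 μL brought to 0.75 mL → factor 750/300 = 2.5
Step 3: 50 μL + 950 μL = 1000 μL total → factor 1000/50 = 20
Dilution factor through tube #3 = 16 × 2.5 × 20 = 800
[tube #3] = 1.00 mM / 800 = 0.001250 mM = 1.25 × 10^3 nM

1.25 × 10^3 nM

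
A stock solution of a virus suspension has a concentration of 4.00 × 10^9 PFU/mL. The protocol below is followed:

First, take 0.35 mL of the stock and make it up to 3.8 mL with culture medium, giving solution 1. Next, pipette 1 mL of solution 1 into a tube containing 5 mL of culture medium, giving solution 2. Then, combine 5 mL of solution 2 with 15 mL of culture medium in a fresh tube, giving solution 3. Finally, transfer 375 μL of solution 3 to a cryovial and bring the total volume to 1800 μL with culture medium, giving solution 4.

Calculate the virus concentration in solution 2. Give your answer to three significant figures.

6.14 × 10^7 PFU/mL

Step 1: 0.35 mL brought to 3.8 mL → factor 3.8/0.35 = 10.857
Step 2: 1 mL + 5 mL = 6 mL total → factor 6/1 = 6
Dilution factor through solution 2 = 10.857 × 6 = 65.143
[solution 2] = 4.00 × 10^9 PFU/mL / 65.143 = 6.14 × 10^7 PFU/mL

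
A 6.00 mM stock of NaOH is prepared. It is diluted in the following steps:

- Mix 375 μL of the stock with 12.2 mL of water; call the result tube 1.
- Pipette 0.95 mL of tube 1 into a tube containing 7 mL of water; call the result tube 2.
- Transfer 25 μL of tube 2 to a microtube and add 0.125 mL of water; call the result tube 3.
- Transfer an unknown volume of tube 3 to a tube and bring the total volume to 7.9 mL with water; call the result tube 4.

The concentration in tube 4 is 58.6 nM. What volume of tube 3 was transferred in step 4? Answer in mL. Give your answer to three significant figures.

Step 1: 375 μL + 12.2 mL = 12575 μL total → factor 12575/375 = 33.533
Step 2: 0.95 mL + 7 mL = 7.95 mL total → factor 7.95/0.95 = 8.3684
Step 3: 25 μL + 0.125 mL = 150 μL total → factor 150/25 = 6
Step 4: v brought to 7.9 mL → factor = 7.9 mL/v
Product of known-step factors = 1683.7
Overall factor = 6.00 mM / (58.6 nM) = 1.0239 × 10^5
Step-4 factor = 1.0239 × 10^5 / 1683.7 = 60.811
v = 7.9 mL / 60.811 = 0.130 mL

0.130 mL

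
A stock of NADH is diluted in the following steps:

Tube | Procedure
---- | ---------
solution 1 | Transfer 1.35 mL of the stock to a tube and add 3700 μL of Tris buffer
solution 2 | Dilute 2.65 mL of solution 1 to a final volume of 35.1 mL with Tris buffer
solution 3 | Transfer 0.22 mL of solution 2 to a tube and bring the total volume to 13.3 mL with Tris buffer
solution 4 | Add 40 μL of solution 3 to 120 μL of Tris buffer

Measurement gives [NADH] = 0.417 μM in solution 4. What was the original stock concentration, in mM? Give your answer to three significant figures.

5.00 mM

Step 1: 1.35 mL + 3700 μL = 5.05 mL total → factor 5.05/1.35 = 3.7407
Step 2: 2.65 mL brought to 35.1 mL → factor 35.1/2.65 = 13.245
Step 3: 0.22 mL brought to 13.3 mL → factor 13.3/0.22 = 60.455
Step 4: 40 μL + 120 μL = 160 μL total → factor 160/40 = 4
Overall dilution factor = 3.7407 × 13.245 × 60.455 × 4 = 11981
Stock = 0.417 μM × 11981 = 4996 μM = 5.00 mM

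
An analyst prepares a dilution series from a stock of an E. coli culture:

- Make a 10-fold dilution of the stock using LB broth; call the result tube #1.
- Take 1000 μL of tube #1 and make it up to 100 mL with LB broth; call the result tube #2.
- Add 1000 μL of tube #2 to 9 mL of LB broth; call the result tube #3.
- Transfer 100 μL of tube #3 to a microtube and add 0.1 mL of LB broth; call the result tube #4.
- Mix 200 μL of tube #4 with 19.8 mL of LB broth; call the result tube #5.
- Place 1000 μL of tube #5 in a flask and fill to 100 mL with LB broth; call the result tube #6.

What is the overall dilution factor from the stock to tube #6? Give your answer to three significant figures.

Step 1: 10-fold → factor 10
Step 2: 1000 μL brought to 100 mL → factor 1 × 10^5/1000 = 100
Step 3: 1000 μL + 9 mL = 10000 μL total → factor 10000/1000 = 10
Step 4: 100 μL + 0.1 mL = 200 μL total → factor 200/100 = 2
Step 5: 200 μL + 19.8 mL = 20000 μL total → factor 20000/200 = 100
Step 6: 1000 μL brought to 100 mL → factor 1 × 10^5/1000 = 100
Overall dilution factor = 10 × 100 × 10 × 2 × 100 × 100 = 2 × 10^8

2.00 × 10^8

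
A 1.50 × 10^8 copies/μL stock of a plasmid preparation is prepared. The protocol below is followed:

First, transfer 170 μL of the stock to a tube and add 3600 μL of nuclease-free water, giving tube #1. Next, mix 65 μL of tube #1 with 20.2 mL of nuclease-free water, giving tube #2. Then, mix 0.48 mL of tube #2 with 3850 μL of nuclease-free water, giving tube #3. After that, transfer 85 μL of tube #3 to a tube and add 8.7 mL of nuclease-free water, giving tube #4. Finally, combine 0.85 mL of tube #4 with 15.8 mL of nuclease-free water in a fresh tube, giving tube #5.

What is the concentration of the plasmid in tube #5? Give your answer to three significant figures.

Step 1: 170 μL + 3600 μL = 3770 μL total → factor 3770/170 = 22.176
Step 2: 65 μL + 20.2 mL = 20265 μL total → factor 20265/65 = 311.77
Step 3: 0.48 mL + 3850 μL = 4.33 mL total → factor 4.33/0.48 = 9.0208
Step 4: 85 μL + 8.7 mL = 8785 μL total → factor 8785/85 = 103.35
Step 5: 0.85 mL + 15.8 mL = 16.65 mL total → factor 16.65/0.85 = 19.588
Overall dilution factor = 22.176 × 311.77 × 9.0208 × 103.35 × 19.588 = 1.2627 × 10^8
Final = 1.50 × 10^8 copies/μL / 1.2627 × 10^8 = 1.19 copies/μL

1.19 copies/μL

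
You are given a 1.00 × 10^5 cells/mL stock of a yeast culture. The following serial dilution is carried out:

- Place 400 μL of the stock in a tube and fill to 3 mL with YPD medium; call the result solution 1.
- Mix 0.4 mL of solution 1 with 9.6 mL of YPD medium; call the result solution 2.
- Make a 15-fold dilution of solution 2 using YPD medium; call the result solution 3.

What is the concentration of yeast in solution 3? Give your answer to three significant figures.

35.6 cells/mL

Step 1: 400 μL brought to 3 mL → factor 3000/400 = 7.5
Step 2: 0.4 mL + 9.6 mL = 10 mL total → factor 10/0.4 = 25
Step 3: 15-fold → factor 15
Overall dilution factor = 7.5 × 25 × 15 = 2812.5
Final = 1.00 × 10^5 cells/mL / 2812.5 = 35.6 cells/mL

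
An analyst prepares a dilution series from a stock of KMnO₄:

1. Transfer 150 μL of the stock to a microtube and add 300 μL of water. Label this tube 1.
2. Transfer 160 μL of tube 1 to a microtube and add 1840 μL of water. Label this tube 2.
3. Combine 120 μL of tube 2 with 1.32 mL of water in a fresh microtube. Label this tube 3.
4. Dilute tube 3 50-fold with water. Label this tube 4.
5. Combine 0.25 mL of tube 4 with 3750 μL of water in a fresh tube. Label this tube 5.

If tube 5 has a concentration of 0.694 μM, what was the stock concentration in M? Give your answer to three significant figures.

Step 1: 150 μL + 300 μL = 450 μL total → factor 450/150 = 3
Step 2: 160 μL + 1840 μL = 2000 μL total → factor 2000/160 = 12.5
Step 3: 120 μL + 1.32 mL = 1440 μL total → factor 1440/120 = 12
Step 4: 50-fold → factor 50
Step 5: 0.25 mL + 3750 μL = 4 mL total → factor 4/0.25 = 16
Overall dilution factor = 3 × 12.5 × 12 × 50 × 16 = 3.6 × 10^5
Stock = 0.694 μM × 3.6 × 10^5 = 2.498 × 10^5 μM = 0.250 M

0.250 M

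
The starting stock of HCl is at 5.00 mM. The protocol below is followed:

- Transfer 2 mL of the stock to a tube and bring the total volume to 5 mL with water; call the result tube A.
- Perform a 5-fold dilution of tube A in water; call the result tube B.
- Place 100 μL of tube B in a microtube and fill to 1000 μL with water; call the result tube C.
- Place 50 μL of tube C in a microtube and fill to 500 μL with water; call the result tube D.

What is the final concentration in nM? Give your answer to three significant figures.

Step 1: 2 mL brought to 5 mL → factor 5/2 = 2.5
Step 2: 5-fold → factor 5
Step 3: 100 μL brought to 1000 μL → factor 1000/100 = 10
Step 4: 50 μL brought to 500 μL → factor 500/50 = 10
Overall dilution factor = 2.5 × 5 × 10 × 10 = 1250
Final = 5.00 mM / 1250 = 0.004000 mM = 4.00 × 10^3 nM

4.00 × 10^3 nM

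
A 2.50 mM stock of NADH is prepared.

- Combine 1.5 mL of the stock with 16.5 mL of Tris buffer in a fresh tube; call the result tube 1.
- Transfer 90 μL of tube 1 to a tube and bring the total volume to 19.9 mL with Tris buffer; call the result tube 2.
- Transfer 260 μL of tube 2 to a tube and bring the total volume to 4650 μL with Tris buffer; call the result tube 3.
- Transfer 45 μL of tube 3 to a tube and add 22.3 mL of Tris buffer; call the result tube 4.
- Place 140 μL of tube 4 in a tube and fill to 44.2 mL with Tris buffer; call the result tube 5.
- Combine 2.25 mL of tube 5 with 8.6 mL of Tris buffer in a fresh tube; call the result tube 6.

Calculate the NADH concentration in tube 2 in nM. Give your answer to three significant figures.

942 nM

Step 1: 1.5 mL + 16.5 mL = 18 mL total → factor 18/1.5 = 12
Step 2: 90 μL brought to 19.9 mL → factor 19900/90 = 221.11
Dilution factor through tube 2 = 12 × 221.11 = 2653.3
[tube 2] = 2.50 mM / 2653.3 = 0.0009422 mM = 942 nM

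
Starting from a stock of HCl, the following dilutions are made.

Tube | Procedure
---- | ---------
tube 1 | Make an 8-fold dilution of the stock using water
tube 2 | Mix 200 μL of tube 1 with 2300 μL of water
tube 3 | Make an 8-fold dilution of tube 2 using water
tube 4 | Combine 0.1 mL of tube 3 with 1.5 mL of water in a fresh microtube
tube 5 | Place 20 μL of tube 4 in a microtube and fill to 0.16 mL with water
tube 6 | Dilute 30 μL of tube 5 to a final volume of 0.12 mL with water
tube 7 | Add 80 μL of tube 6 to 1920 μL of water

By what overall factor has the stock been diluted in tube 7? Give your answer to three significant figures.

Step 1: 8-fold → factor 8
Step 2: 200 μL + 2300 μL = 2500 μL total → factor 2500/200 = 12.5
Step 3: 8-fold → factor 8
Step 4: 0.1 mL + 1.5 mL = 1.6 mL total → factor 1.6/0.1 = 16
Step 5: 20 μL brought to 0.16 mL → factor 160/20 = 8
Step 6: 30 μL brought to 0.12 mL → factor 120/30 = 4
Step 7: 80 μL + 1920 μL = 2000 μL total → factor 2000/80 = 25
Overall dilution factor = 8 × 12.5 × 8 × 16 × 8 × 4 × 25 = 1.024 × 10^7

1.02 × 10^7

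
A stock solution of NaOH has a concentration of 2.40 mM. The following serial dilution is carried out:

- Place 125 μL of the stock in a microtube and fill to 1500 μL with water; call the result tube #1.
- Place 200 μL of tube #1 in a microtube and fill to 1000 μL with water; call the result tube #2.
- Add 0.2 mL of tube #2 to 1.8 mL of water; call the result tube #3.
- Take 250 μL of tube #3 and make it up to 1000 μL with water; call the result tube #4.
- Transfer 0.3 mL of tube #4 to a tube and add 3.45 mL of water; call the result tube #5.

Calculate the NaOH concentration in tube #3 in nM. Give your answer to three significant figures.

Step 1: 125 μL brought to 1500 μL → factor 1500/125 = 12
Step 2: 200 μL brought to 1000 μL → factor 1000/200 = 5
Step 3: 0.2 mL + 1.8 mL = 2 mL total → factor 2/0.2 = 10
Dilution factor through tube #3 = 12 × 5 × 10 = 600
[tube #3] = 2.40 mM / 600 = 0.004000 mM = 4.00 × 10^3 nM

4.00 × 10^3 nM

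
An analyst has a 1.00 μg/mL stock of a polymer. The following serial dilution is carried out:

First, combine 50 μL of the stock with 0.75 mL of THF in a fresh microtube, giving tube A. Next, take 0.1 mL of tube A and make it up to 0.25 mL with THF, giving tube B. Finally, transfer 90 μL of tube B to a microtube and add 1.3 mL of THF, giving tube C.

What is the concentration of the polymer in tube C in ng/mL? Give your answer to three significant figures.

Step 1: 50 μL + 0.75 mL = 800 μL total → factor 800/50 = 16
Step 2: 0.1 mL brought to 0.25 mL → factor 0.25/0.1 = 2.5
Step 3: 90 μL + 1.3 mL = 1390 μL total → factor 1390/90 = 15.444
Overall dilution factor = 16 × 2.5 × 15.444 = 617.78
Final = 1.00 μg/mL / 617.78 = 0.001619 μg/mL = 1.62 ng/mL

1.62 ng/mL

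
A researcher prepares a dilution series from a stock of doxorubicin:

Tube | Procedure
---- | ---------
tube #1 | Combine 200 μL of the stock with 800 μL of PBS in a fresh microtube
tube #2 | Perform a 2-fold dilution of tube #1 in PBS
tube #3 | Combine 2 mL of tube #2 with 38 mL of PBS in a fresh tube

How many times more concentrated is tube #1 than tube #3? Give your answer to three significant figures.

Step 1: 200 μL + 800 μL = 1000 μL total → factor 1000/200 = 5
Step 2: 2-fold → factor 2
Step 3: 2 mL + 38 mL = 40 mL total → factor 40/2 = 20
Dilution factor to tube #1 = 5; to tube #3 = 200
[tube #1]/[tube #3] = (factor to tube #3)/(factor to tube #1) = 200/5 = 40.0

40.0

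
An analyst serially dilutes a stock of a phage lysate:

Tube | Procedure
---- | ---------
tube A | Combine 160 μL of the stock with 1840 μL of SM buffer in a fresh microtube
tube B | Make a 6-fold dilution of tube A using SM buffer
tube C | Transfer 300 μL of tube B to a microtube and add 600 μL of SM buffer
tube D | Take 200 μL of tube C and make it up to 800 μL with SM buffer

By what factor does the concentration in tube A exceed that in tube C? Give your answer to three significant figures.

Step 1: 160 μL + 1840 μL = 2000 μL total → factor 2000/160 = 12.5
Step 2: 6-fold → factor 6
Step 3: 300 μL + 600 μL = 900 μL total → factor 900/300 = 3
Dilution factor to tube A = 12.5; to tube C = 225
[tube A]/[tube C] = (factor to tube C)/(factor to tube A) = 225/12.5 = 18.0

18.0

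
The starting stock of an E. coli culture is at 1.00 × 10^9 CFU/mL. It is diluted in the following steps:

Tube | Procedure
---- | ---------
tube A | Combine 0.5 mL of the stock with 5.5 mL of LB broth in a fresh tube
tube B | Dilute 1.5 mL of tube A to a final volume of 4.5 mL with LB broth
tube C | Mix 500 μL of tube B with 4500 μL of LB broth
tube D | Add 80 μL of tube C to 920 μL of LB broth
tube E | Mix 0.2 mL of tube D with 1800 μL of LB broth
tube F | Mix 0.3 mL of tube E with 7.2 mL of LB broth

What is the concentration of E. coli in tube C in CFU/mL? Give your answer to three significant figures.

Step 1: 0.5 mL + 5.5 mL = 6 mL total → factor 6/0.5 = 12
Step 2: 1.5 mL brought to 4.5 mL → factor 4.5/1.5 = 3
Step 3: 500 μL + 4500 μL = 5000 μL total → factor 5000/500 = 10
Dilution factor through tube C = 12 × 3 × 10 = 360
[tube C] = 1.00 × 10^9 CFU/mL / 360 = 2.78 × 10^6 CFU/mL

2.78 × 10^6 CFU/mL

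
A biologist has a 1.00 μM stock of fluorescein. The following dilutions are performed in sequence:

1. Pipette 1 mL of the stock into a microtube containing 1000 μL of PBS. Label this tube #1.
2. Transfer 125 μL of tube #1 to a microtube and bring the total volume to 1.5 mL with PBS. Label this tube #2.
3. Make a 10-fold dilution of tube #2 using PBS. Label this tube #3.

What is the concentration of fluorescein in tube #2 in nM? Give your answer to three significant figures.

41.7 nM

Step 1: 1 mL + 1000 μL = 2 mL total → factor 2/1 = 2
Step 2: 125 μL brought to 1.5 mL → factor 1500/125 = 12
Dilution factor through tube #2 = 2 × 12 = 24
[tube #2] = 1.00 μM / 24 = 0.04167 μM = 41.7 nM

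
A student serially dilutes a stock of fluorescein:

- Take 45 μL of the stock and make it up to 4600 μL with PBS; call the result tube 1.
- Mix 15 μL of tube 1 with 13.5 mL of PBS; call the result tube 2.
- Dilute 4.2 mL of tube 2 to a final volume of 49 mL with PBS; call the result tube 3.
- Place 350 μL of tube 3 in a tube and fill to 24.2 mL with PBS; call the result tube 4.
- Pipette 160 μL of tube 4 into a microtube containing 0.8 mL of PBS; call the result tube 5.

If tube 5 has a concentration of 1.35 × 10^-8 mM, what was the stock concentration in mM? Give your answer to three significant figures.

6.02 mM

Step 1: 45 μL brought to 4600 μL → factor 4600/45 = 102.22
Step 2: 15 μL + 13.5 mL = 13515 μL total → factor 13515/15 = 901
Step 3: 4.2 mL brought to 49 mL → factor 49/4.2 = 11.667
Step 4: 350 μL brought to 24.2 mL → factor 24200/350 = 69.143
Step 5: 160 μL + 0.8 mL = 960 μL total → factor 960/160 = 6
Overall dilution factor = 102.22 × 901 × 11.667 × 69.143 × 6 = 4.4577 × 10^8
Stock = 1.35 × 10^-8 mM × 4.4577 × 10^8 = 6.02 mM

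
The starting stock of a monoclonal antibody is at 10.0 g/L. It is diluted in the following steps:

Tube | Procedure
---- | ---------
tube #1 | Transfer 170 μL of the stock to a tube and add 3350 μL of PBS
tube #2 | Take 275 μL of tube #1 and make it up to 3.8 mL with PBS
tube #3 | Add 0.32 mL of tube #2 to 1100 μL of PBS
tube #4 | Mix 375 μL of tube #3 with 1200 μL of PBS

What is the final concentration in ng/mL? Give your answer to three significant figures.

1.88 × 10^3 ng/mL

Step 1: 170 μL + 3350 μL = 3520 μL total → factor 3520/170 = 20.706
Step 2: 275 μL brought to 3.8 mL → factor 3800/275 = 13.818
Step 3: 0.32 mL + 1100 μL = 1.42 mL total → factor 1.42/0.32 = 4.4375
Step 4: 375 μL + 1200 μL = 1575 μL total → factor 1575/375 = 4.2
Overall dilution factor = 20.706 × 13.818 × 4.4375 × 4.2 = 5332.5
Final = 10.0 g/L / 5332.5 = 0.001875 g/L = 1.88 × 10^3 ng/mL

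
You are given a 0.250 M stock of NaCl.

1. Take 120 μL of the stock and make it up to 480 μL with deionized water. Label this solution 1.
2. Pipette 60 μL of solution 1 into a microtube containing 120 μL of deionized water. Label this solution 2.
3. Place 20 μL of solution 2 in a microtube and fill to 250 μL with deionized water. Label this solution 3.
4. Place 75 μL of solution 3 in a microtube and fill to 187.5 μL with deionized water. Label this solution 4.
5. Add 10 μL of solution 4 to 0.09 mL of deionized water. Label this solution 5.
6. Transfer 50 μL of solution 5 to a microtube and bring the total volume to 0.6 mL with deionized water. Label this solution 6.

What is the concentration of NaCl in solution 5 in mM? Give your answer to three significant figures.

Step 1: 120 μL brought to 480 μL → factor 480/120 = 4
Step 2: 60 μL + 120 μL = 180 μL total → factor 180/60 = 3
Step 3: 20 μL brought to 250 μL → factor 250/20 = 12.5
Step 4: 75 μL brought to 187.5 μL → factor 187.5/75 = 2.5
Step 5: 10 μL + 0.09 mL = 100 μL total → factor 100/10 = 10
Dilution factor through solution 5 = 4 × 3 × 12.5 × 2.5 × 10 = 3750
[solution 5] = 0.250 M / 3750 = 6.667 × 10^-5 M = 0.0667 mM

0.0667 mM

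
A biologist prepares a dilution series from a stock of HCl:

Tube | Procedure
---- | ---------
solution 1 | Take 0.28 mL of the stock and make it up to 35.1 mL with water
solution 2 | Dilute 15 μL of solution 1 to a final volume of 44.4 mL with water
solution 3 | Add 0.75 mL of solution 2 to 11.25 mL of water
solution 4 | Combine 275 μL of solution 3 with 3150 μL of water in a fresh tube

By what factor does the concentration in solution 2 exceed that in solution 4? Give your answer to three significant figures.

199

Step 1: 0.28 mL brought to 35.1 mL → factor 35.1/0.28 = 125.36
Step 2: 15 μL brought to 44.4 mL → factor 44400/15 = 2960
Step 3: 0.75 mL + 11.25 mL = 12 mL total → factor 12/0.75 = 16
Step 4: 275 μL + 3150 μL = 3425 μL total → factor 3425/275 = 12.455
Dilution factor to solution 2 = 3.7106 × 10^5; to solution 4 = 7.3942 × 10^7
[solution 2]/[solution 4] = (factor to solution 4)/(factor to solution 2) = 7.3942 × 10^7/3.7106 × 10^5 = 199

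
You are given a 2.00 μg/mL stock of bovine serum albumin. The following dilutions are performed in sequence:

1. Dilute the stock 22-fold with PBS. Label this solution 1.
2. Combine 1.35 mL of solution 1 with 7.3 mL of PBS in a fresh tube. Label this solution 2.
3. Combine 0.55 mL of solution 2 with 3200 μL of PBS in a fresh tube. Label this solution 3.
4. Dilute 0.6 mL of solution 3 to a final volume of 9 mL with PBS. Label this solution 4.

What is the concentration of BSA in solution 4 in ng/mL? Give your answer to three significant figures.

Step 1: 22-fold → factor 22
Step 2: 1.35 mL + 7.3 mL = 8.65 mL total → factor 8.65/1.35 = 6.4074
Step 3: 0.55 mL + 3200 μL = 3.75 mL total → factor 3.75/0.55 = 6.8182
Step 4: 0.6 mL brought to 9 mL → factor 9/0.6 = 15
Overall dilution factor = 22 × 6.4074 × 6.8182 × 15 = 14417
Final = 2.00 μg/mL / 14417 = 0.0001387 μg/mL = 0.139 ng/mL

0.139 ng/mL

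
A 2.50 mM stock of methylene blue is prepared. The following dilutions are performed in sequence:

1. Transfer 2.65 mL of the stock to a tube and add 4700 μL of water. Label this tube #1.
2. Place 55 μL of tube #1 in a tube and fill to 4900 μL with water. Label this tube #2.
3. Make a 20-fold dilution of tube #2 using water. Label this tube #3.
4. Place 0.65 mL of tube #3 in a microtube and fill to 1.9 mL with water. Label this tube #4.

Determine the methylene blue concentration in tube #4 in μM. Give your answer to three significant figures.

Step 1: 2.65 mL + 4700 μL = 7.35 mL total → factor 7.35/2.65 = 2.7736
Step 2: 55 μL brought to 4900 μL → factor 4900/55 = 89.091
Step 3: 20-fold → factor 20
Step 4: 0.65 mL brought to 1.9 mL → factor 1.9/0.65 = 2.9231
Overall dilution factor = 2.7736 × 89.091 × 20 × 2.9231 = 14446
Final = 2.50 mM / 14446 = 0.0001731 mM = 0.173 μM

0.173 μM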